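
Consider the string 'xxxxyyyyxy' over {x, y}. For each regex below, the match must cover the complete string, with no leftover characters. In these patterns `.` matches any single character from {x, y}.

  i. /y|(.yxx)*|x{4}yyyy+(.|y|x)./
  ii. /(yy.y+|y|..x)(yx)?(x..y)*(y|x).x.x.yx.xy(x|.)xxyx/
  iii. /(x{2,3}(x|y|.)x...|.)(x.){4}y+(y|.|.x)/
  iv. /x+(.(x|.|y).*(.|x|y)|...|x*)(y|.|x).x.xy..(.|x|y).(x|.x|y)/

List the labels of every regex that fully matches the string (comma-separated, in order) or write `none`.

i → match
ii → no match — must end with 'xxyx'
iii → no match
iv → no match

i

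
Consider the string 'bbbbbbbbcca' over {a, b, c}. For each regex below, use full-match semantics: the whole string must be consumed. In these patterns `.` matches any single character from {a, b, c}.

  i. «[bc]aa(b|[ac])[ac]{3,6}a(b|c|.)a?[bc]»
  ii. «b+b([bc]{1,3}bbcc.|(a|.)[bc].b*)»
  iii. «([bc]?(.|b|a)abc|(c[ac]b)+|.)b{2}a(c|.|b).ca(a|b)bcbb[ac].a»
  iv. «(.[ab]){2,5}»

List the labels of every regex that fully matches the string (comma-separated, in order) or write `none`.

ii

i → no match
ii → match
iii → no match
iv → no match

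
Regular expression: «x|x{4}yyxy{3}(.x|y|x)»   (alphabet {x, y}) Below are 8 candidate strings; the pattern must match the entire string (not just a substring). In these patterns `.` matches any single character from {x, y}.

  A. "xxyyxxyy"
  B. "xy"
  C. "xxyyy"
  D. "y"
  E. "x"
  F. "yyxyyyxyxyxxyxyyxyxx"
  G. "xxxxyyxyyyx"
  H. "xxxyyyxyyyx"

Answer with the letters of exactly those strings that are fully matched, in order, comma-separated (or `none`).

E, G

A. "xxyyxxyy" → no match
B. "xy" → no match
C. "xxyyy" → no match
D. "y" → no match — must start with "x"
E. "x" → match
F → no match — must start with "x"
G. "xxxxyyxyyyx" → match
H. "xxxyyyxyyyx" → no match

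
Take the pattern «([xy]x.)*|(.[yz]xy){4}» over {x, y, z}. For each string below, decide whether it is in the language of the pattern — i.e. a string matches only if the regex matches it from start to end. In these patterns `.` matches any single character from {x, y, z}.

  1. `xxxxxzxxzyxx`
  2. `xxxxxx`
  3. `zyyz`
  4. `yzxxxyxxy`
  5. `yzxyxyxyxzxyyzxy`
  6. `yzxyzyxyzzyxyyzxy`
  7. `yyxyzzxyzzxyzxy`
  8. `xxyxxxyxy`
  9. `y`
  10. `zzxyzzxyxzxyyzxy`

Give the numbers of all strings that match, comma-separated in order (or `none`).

1 → match
2 → match
3 → no match
4 → no match
5 → match
6 → no match
7 → no match
8 → match
9 → no match
10 → match

1, 2, 5, 8, 10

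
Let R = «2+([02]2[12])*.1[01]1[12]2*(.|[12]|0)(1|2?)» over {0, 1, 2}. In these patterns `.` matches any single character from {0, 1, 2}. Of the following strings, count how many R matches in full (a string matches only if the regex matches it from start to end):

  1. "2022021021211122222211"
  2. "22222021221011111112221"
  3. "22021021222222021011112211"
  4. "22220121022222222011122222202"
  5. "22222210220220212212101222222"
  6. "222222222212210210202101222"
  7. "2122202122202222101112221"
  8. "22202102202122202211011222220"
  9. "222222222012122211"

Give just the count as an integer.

4

1 → match
2 → no match
3 → match
4 → no match
5 → match
6 → no match
7 → no match
8 → match
9 → no match
Total matched: 4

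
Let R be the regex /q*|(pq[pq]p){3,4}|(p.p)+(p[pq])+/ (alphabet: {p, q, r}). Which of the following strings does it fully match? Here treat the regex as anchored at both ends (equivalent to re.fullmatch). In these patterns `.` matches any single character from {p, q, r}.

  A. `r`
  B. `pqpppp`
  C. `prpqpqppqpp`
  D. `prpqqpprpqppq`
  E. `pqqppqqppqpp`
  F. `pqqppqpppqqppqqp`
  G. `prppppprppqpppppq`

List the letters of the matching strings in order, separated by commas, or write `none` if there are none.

A → no match
B → no match
C → no match
D → no match
E → match
F → match
G → match

E, F, G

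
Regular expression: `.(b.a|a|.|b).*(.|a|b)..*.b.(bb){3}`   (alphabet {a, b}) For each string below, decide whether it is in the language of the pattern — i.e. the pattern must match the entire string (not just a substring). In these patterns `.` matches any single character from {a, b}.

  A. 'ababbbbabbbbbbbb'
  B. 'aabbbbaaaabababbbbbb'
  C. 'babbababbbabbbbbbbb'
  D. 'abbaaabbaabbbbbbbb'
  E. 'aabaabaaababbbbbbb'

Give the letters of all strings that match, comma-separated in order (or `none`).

A → match
B → match
C → match
D → match
E → no match

A, B, C, D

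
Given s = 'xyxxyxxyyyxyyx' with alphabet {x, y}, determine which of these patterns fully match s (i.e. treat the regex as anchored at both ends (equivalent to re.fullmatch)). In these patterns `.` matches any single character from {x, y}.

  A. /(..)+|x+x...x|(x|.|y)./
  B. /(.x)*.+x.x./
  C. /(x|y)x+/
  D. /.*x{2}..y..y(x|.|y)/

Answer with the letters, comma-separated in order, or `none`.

A → match
B → no match
C → no match
D → match

A, D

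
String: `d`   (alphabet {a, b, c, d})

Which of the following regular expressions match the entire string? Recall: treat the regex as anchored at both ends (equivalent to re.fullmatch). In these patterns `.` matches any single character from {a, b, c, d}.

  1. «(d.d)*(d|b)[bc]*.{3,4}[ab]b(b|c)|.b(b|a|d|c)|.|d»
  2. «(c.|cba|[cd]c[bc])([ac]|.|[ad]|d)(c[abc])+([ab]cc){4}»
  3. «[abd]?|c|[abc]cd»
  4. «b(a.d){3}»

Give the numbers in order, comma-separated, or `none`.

1, 3

1 → match
2 → no match — must end with `cc`
3 → match
4 → no match — must start with `ba`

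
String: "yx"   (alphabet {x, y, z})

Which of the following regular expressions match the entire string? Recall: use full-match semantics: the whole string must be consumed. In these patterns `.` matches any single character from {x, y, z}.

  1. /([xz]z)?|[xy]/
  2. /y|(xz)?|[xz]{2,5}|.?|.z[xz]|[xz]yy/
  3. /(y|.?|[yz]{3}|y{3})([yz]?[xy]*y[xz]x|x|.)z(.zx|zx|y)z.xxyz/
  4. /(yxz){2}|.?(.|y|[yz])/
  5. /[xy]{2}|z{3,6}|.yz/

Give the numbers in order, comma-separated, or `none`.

4, 5

1 → no match
2 → no match
3 → no match — must end with "xxyz"
4 → match
5 → match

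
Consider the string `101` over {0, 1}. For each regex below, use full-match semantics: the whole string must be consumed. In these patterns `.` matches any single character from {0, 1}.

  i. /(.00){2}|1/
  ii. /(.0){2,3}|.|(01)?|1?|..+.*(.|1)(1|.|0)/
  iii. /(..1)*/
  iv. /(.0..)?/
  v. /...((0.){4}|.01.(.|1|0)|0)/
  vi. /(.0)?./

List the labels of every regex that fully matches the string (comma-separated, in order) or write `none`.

i → no match
ii → no match
iii → match
iv → no match
v → no match
vi → match

iii, vi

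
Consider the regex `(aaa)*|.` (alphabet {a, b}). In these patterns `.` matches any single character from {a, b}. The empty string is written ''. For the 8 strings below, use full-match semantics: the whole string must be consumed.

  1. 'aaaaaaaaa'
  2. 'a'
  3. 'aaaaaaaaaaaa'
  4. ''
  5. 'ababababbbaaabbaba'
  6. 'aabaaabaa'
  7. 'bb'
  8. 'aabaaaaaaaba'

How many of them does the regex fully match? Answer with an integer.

4

1 → match
2 → match
3 → match
4 → match
5 → no match
6 → no match
7 → no match
8 → no match
Total matched: 4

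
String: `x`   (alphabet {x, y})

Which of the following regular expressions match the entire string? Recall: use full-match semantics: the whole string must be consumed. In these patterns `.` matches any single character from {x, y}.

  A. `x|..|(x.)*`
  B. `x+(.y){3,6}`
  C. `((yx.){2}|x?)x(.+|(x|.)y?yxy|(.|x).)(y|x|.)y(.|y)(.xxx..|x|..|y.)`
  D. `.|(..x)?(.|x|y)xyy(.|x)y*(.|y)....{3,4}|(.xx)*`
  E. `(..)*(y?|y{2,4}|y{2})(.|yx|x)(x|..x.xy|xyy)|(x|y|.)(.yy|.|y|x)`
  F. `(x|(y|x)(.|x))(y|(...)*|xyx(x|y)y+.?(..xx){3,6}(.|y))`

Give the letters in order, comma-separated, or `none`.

A, D, F

A → match
B → no match — must end with `y`
C → no match
D → match
E → no match
F → match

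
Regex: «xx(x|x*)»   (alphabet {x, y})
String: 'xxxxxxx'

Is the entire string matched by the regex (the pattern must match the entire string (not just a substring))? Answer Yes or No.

Yes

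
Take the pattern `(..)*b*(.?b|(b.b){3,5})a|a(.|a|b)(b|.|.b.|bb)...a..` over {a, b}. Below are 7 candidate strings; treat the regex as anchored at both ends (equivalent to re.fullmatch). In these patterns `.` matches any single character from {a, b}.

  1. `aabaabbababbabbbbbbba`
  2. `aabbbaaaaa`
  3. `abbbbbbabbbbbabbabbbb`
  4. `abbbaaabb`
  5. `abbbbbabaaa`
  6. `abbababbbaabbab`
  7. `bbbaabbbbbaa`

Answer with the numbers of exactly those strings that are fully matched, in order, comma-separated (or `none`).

1, 2, 4, 5

1 → match
2 → match
3 → no match
4 → match
5 → match
6 → no match
7 → no match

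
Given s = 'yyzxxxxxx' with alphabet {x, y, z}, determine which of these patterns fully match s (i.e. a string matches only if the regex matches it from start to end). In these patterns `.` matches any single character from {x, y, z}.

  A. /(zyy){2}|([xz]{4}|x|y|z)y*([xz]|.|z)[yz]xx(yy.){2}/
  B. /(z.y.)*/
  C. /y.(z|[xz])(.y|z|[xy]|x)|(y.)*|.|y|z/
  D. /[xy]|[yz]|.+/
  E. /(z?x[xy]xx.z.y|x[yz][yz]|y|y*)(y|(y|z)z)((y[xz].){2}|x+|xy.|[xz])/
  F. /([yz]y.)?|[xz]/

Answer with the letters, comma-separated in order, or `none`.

D, E

A → no match
B → no match
C → no match
D → match
E → match
F → no match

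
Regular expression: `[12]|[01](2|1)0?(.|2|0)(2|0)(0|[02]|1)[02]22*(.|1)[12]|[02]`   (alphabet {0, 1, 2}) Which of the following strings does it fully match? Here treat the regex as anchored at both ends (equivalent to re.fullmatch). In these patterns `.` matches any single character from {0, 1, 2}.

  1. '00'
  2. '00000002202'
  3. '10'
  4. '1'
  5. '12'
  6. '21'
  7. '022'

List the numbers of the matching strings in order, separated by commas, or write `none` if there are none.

4

1 → no match
2 → no match
3 → no match
4 → match
5 → no match
6 → no match
7 → no match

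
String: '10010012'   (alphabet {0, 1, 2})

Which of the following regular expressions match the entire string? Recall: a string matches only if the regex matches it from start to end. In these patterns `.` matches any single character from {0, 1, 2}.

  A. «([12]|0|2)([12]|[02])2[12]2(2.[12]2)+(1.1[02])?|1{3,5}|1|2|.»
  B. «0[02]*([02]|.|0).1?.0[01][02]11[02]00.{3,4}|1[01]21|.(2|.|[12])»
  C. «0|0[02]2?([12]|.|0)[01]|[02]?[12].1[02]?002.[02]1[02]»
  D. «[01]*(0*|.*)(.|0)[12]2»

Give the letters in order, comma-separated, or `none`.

A → no match
B → no match
C → no match
D → match

D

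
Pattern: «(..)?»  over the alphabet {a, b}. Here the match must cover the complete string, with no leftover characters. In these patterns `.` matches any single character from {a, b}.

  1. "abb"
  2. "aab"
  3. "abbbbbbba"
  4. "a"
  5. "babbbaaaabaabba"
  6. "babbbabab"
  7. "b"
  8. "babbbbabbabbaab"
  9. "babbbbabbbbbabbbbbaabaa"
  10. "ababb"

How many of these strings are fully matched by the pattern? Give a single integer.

1 → no match
2 → no match
3 → no match
4 → no match
5 → no match
6 → no match
7 → no match
8 → no match
9 → no match
10 → no match
Total matched: 0

0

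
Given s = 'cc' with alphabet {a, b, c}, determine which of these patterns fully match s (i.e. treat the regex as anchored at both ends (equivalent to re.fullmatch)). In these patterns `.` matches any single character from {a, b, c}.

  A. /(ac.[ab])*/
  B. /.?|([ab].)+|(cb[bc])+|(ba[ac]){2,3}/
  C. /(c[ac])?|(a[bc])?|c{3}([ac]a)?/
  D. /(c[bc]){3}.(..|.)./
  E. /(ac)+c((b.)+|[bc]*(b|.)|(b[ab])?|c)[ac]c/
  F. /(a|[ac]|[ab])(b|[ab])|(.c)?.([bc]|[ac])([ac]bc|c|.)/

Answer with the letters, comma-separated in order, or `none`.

A → no match
B → no match
C → match
D → no match
E → no match — must start with 'ac'
F → no match

C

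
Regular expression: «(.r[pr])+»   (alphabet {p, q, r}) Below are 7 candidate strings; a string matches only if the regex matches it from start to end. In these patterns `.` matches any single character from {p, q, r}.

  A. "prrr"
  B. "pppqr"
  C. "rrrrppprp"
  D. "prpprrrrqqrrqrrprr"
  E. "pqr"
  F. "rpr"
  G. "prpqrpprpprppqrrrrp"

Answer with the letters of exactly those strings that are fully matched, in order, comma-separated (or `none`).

A. "prrr" → no match
B. "pppqr" → no match
C. "rrrrppprp" → no match
D → no match
E. "pqr" → no match
F. "rpr" → no match
G → no match

none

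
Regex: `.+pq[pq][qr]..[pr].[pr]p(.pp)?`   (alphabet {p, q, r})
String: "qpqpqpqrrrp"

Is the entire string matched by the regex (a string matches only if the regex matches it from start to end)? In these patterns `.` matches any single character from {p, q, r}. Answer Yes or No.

Yes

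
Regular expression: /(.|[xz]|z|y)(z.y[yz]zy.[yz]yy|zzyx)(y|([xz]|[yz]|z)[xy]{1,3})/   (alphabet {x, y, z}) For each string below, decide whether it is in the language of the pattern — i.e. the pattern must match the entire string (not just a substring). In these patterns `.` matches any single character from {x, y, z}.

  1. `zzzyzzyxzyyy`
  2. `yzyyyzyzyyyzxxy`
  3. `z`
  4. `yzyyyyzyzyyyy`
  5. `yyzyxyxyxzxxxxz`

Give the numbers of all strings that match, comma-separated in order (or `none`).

1 → match
2 → match
3 → no match
4 → no match
5 → no match

1, 2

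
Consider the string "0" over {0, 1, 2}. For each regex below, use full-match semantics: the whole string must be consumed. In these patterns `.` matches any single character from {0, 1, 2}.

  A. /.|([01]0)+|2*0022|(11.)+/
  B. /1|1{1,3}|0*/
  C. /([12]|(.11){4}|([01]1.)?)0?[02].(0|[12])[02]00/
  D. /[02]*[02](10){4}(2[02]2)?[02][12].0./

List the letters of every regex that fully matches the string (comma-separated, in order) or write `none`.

A, B

A → match
B → match
C → no match — must end with "00"
D → no match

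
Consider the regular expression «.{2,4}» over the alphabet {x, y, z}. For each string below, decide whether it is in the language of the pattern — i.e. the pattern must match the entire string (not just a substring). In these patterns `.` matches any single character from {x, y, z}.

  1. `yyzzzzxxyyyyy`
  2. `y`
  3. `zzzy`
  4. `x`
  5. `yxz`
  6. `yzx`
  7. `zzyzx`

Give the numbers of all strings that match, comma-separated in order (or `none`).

3, 5, 6

1 → no match
2. `y` → no match
3. `zzzy` → match
4. `x` → no match
5. `yxz` → match
6. `yzx` → match
7. `zzyzx` → no match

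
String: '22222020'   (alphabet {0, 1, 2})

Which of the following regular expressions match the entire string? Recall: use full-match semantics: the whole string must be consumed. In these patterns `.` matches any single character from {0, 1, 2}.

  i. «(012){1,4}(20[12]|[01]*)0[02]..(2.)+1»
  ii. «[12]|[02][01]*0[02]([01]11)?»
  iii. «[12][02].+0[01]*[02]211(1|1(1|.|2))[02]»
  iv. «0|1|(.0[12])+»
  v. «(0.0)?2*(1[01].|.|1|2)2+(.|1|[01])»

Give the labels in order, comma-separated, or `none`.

i → no match — must start with '012'
ii → no match
iii → no match
iv → no match
v → match

v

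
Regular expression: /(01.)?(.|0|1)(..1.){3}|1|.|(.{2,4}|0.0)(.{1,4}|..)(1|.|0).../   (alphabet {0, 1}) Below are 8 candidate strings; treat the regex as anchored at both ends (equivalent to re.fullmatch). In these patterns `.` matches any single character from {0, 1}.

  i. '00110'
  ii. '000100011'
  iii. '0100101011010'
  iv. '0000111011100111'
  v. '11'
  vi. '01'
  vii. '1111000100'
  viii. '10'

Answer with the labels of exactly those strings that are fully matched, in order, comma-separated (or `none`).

ii, vii

i → no match
ii → match
iii → no match
iv → no match
v → no match
vi → no match
vii → match
viii → no match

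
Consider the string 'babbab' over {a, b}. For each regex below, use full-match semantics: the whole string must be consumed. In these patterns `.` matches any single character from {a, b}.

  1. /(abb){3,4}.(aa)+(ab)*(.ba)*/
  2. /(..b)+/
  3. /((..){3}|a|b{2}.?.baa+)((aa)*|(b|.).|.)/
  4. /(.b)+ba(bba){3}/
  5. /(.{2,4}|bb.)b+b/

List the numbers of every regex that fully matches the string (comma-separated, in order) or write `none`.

2, 3

1 → no match — must start with 'abb'
2 → match
3 → match
4 → no match — must end with 'bba'
5 → no match — must end with 'bb'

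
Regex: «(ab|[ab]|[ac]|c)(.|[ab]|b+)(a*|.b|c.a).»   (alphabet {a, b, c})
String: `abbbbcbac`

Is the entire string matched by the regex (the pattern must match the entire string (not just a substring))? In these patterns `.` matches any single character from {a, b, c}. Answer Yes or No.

Yes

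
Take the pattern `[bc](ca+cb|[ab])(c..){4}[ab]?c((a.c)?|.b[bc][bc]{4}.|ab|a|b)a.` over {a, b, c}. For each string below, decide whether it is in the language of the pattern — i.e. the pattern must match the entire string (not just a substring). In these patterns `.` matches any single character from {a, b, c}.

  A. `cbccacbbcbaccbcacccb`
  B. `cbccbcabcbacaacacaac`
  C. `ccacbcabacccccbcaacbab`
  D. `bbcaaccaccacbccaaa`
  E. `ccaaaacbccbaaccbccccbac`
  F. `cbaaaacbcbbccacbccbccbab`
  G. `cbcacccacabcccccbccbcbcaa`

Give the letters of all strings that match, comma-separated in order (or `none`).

D, G

A → no match
B → no match
C → no match
D → match
E → no match
F → no match
G → match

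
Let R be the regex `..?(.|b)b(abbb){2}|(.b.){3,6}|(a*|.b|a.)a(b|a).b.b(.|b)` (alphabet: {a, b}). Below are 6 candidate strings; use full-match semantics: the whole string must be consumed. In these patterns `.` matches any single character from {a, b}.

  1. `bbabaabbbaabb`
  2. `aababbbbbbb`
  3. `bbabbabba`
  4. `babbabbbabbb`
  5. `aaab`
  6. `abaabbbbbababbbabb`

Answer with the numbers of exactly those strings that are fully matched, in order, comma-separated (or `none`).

1 → no match
2. `aababbbbbbb` → no match
3. `bbabbabba` → match
4. `babbabbbabbb` → match
5. `aaab` → no match
6 → match

3, 4, 6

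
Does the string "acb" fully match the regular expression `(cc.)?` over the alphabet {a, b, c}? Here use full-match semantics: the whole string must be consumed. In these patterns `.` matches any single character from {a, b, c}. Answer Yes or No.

No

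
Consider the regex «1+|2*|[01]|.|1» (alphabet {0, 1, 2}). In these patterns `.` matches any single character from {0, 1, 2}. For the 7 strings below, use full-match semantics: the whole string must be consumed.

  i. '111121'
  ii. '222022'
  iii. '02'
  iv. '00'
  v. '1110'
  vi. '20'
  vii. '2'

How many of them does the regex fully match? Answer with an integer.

i. '111121' → no match
ii. '222022' → no match
iii. '02' → no match
iv. '00' → no match
v. '1110' → no match
vi. '20' → no match
vii. '2' → match
Total matched: 1

1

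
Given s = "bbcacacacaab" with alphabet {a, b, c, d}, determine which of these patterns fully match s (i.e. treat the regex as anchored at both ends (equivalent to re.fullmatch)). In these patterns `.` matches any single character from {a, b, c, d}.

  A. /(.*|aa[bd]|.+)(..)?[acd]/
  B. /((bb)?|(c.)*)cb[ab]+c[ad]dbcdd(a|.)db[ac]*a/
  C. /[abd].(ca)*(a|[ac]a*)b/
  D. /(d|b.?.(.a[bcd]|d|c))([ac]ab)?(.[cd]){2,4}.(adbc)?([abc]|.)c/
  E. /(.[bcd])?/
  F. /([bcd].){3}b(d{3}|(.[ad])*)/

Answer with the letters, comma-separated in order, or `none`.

C

A → no match
B → no match — must end with "a"
C → match
D → no match — must end with "c"
E → no match
F → no match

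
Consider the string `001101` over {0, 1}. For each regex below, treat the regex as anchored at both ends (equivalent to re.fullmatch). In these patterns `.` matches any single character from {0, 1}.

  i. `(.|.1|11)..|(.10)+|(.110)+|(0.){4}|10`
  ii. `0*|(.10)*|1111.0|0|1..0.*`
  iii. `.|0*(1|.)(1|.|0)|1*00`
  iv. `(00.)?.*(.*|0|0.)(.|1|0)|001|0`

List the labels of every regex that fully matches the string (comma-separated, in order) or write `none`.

i → no match
ii → no match
iii → no match
iv → match

iv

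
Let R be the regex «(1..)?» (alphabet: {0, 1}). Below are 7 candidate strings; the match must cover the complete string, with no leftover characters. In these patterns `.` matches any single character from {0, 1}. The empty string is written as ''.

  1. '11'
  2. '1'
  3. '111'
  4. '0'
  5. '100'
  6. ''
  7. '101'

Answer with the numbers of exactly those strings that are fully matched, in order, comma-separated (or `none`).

1. '11' → no match
2. '1' → no match
3. '111' → match
4. '0' → no match
5. '100' → match
6. '' → match
7. '101' → match

3, 5, 6, 7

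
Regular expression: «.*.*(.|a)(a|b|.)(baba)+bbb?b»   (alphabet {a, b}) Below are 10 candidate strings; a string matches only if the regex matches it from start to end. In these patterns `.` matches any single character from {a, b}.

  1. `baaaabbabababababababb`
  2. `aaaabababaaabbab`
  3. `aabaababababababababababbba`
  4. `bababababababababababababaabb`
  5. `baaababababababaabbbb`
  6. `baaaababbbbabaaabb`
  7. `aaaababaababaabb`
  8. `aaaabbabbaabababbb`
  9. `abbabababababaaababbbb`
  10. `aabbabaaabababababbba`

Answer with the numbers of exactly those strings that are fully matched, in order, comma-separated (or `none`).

8

1 → no match
2 → no match
3 → no match — must end with `b`
4 → no match
5 → no match
6 → no match
7 → no match
8 → match
9 → no match
10 → no match — must end with `b`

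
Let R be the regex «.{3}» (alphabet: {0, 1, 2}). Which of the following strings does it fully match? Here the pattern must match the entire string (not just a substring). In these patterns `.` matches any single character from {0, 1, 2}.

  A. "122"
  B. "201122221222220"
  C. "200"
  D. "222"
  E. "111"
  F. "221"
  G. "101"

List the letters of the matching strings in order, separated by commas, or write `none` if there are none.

A → match
B → no match
C → match
D → match
E → match
F → match
G → match

A, C, D, E, F, G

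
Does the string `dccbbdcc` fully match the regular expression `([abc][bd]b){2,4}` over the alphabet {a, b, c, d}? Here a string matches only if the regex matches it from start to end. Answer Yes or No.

No

Every match must end with `b`, but `dccbbdcc` does not.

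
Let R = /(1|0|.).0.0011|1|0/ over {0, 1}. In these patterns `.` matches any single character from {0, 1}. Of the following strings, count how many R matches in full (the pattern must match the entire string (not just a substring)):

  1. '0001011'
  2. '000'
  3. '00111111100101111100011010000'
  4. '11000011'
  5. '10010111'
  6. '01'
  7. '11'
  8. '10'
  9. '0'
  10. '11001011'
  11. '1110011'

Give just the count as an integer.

1 → no match
2 → no match
3 → no match
4 → match
5 → no match
6 → no match
7 → no match
8 → no match
9 → match
10 → no match
11 → no match
Total matched: 2

2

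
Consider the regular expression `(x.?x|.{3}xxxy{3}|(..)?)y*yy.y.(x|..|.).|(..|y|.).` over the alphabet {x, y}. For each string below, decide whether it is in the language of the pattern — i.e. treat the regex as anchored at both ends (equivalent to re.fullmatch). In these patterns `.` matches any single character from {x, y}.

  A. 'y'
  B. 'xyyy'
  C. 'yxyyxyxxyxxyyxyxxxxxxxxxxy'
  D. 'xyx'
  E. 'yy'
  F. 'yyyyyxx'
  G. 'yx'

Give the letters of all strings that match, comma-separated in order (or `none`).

A. 'y' → no match
B. 'xyyy' → no match
C → no match
D. 'xyx' → match
E. 'yy' → match
F. 'yyyyyxx' → match
G. 'yx' → match

D, E, F, G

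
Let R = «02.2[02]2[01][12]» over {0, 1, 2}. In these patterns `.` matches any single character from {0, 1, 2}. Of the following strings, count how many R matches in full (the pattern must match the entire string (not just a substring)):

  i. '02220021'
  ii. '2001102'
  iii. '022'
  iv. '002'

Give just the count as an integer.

i → no match
ii → no match — must start with '02'
iii → no match
iv → no match — must start with '02'
Total matched: 0

0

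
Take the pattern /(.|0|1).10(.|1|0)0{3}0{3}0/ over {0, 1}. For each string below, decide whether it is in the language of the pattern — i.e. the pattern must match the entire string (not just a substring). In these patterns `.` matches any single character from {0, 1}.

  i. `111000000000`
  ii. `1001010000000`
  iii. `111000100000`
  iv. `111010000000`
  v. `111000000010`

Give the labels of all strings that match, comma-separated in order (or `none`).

i, iv

i → match
ii → no match
iii → no match
iv → match
v → no match — must end with `00`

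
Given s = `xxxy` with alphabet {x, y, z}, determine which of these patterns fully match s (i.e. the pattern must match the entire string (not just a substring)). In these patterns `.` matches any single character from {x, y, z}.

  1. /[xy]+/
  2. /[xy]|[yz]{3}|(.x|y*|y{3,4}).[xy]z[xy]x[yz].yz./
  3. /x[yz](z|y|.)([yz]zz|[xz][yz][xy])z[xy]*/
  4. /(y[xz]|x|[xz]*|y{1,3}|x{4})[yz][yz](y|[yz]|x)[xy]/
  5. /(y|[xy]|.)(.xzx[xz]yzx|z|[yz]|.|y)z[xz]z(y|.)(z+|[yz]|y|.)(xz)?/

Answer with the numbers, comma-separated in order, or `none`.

1

1 → match
2 → no match
3 → no match
4 → no match
5 → no match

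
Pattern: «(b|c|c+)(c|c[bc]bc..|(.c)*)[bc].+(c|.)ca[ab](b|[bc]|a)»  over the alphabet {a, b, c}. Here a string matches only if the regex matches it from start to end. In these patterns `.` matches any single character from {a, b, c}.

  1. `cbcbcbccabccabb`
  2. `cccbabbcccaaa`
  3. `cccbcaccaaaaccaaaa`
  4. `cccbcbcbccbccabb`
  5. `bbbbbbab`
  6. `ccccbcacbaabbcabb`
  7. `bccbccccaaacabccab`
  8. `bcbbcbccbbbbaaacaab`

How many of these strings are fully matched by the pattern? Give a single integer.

1 → match
2 → match
3 → no match
4 → match
5 → no match
6 → match
7 → no match
8 → match
Total matched: 5

5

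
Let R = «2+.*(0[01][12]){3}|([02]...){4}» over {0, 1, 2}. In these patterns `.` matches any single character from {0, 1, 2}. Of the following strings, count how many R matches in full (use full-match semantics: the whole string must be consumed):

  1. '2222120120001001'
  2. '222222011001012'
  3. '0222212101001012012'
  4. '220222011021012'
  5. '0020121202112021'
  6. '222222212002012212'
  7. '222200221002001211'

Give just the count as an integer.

1

1 → no match
2 → match
3 → no match
4 → no match
5 → no match
6 → no match
7 → no match
Total matched: 1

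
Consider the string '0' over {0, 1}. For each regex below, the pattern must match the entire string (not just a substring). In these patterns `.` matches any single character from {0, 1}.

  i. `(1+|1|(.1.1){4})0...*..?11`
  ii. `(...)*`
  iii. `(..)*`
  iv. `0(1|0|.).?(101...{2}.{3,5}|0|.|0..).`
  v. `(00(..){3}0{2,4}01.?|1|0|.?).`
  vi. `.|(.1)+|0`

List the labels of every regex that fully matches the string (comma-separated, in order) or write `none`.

i → no match — must end with '11'
ii → no match
iii → no match
iv → no match
v → match
vi → match

v, vi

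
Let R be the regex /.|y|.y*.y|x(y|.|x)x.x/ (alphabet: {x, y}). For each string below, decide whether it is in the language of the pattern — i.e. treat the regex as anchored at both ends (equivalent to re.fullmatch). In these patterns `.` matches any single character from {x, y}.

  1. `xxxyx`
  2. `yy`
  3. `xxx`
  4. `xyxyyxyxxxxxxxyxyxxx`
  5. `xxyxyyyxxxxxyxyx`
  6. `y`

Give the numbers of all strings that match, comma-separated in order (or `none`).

1. `xxxyx` → match
2. `yy` → no match
3. `xxx` → no match
4 → no match
5 → no match
6. `y` → match

1, 6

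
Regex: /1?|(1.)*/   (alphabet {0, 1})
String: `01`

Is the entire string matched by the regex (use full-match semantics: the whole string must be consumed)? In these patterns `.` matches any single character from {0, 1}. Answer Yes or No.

No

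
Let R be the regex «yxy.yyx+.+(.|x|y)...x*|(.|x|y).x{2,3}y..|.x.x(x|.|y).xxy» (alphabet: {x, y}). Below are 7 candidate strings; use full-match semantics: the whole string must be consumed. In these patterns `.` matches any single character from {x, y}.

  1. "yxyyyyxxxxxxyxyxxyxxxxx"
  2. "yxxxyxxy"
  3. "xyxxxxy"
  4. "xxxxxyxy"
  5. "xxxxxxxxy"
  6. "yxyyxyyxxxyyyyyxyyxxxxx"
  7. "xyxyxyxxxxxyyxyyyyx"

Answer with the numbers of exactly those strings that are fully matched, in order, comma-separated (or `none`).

1, 4, 5

1 → match
2. "yxxxyxxy" → no match
3. "xyxxxxy" → no match
4. "xxxxxyxy" → match
5. "xxxxxxxxy" → match
6 → no match
7 → no match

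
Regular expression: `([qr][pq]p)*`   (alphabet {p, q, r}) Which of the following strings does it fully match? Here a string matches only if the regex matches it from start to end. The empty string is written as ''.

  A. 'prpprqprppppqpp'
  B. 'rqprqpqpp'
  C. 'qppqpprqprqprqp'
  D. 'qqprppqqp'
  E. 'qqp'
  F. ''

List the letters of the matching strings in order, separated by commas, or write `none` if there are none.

B, C, D, E, F

A → no match
B. 'rqprqpqpp' → match
C → match
D. 'qqprppqqp' → match
E. 'qqp' → match
F. '' → match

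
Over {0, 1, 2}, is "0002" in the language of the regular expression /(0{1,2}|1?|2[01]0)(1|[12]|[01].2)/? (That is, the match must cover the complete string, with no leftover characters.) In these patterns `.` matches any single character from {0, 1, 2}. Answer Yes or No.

Yes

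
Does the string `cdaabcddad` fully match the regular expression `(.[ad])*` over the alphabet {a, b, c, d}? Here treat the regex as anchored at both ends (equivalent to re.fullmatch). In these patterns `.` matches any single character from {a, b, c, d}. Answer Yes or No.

No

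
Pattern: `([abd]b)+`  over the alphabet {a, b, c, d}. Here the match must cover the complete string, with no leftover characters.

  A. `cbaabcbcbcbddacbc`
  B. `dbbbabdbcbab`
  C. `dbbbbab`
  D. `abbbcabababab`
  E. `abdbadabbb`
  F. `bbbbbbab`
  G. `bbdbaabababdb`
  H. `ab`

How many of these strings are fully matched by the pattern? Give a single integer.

2

A → no match — must end with `b`
B → no match
C → no match
D → no match
E → no match
F → match
G → no match
H → match
Total matched: 2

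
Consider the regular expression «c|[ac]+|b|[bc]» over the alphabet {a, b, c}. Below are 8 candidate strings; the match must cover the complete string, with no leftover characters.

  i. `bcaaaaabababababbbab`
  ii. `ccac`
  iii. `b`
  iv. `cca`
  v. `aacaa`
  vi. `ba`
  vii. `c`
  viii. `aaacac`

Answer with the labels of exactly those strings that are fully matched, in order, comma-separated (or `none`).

i → no match
ii → match
iii → match
iv → match
v → match
vi → no match
vii → match
viii → match

ii, iii, iv, v, vii, viii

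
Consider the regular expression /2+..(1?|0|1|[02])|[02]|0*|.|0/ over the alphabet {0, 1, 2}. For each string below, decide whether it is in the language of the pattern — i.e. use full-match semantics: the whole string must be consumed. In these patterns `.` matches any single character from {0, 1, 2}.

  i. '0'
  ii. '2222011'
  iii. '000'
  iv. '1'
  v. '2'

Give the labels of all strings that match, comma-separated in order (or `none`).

i. '0' → match
ii. '2222011' → match
iii. '000' → match
iv. '1' → match
v. '2' → match

i, ii, iii, iv, v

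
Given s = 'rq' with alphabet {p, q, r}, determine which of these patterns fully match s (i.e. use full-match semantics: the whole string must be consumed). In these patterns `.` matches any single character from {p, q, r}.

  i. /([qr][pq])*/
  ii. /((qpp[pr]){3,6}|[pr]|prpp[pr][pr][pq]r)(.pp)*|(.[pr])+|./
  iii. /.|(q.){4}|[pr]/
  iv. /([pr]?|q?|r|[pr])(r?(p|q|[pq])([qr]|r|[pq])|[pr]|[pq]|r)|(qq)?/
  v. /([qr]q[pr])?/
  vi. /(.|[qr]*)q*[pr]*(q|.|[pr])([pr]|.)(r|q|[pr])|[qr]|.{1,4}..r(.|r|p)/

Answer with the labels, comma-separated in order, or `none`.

i, iv

i → match
ii → no match
iii → no match
iv → match
v → no match
vi → no match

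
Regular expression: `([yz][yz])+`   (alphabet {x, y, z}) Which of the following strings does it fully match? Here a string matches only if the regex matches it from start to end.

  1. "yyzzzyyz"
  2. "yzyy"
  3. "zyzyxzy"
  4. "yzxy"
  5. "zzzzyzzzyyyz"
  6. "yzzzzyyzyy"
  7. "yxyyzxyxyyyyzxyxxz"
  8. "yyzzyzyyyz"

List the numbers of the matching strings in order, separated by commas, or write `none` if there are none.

1, 2, 5, 6, 8

1 → match
2 → match
3 → no match
4 → no match
5 → match
6 → match
7 → no match
8 → match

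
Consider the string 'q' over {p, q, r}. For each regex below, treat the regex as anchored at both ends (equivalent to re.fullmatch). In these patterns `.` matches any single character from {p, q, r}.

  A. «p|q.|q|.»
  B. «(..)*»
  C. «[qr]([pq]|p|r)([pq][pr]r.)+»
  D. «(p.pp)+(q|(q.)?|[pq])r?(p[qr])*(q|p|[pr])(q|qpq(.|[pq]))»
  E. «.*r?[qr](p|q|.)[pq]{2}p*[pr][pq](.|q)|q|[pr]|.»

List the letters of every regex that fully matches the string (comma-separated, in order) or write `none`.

A, E

A → match
B → no match
C → no match
D → no match — must start with 'p'
E → match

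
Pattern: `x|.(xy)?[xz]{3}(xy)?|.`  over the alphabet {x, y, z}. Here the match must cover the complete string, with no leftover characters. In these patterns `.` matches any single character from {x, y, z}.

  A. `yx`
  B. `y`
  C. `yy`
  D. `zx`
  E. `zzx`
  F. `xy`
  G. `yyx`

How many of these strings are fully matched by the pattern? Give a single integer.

A → no match
B → match
C → no match
D → no match
E → no match
F → no match
G → no match
Total matched: 1

1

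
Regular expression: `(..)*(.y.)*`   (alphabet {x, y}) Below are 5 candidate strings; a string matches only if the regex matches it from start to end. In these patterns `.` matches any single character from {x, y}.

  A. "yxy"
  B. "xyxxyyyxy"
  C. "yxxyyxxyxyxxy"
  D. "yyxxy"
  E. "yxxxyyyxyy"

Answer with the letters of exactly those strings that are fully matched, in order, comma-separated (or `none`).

A → no match
B → no match
C → no match
D → no match
E → match

E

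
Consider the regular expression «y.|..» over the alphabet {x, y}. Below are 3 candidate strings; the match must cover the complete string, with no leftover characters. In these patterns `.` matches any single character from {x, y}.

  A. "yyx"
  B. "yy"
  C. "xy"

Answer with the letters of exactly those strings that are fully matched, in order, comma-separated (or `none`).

A. "yyx" → no match
B. "yy" → match
C. "xy" → match

B, C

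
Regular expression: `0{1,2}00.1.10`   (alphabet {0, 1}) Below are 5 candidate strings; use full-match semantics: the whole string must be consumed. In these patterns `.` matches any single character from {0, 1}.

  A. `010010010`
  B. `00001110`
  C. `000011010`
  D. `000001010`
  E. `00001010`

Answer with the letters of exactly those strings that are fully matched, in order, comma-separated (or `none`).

A. `010010010` → no match
B. `00001110` → match
C. `000011010` → match
D. `000001010` → match
E. `00001010` → match

B, C, D, E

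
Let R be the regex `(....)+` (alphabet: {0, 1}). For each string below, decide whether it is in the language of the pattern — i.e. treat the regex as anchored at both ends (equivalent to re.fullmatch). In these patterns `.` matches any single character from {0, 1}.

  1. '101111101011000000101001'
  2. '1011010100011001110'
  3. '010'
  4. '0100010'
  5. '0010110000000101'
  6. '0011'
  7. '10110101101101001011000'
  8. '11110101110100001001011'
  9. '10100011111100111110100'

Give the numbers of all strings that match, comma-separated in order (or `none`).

1, 5, 6

1 → match
2 → no match
3. '010' → no match
4. '0100010' → no match
5 → match
6. '0011' → match
7 → no match
8 → no match
9 → no match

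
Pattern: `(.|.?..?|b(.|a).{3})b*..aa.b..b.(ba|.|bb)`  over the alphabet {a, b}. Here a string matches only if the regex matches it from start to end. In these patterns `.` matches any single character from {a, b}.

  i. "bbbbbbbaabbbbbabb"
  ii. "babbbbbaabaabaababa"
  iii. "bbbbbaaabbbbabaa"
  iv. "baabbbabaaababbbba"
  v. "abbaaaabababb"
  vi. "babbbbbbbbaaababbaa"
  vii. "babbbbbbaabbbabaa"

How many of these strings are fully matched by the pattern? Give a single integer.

i → match
ii → no match
iii → no match
iv → match
v → no match
vi → match
vii → match
Total matched: 4

4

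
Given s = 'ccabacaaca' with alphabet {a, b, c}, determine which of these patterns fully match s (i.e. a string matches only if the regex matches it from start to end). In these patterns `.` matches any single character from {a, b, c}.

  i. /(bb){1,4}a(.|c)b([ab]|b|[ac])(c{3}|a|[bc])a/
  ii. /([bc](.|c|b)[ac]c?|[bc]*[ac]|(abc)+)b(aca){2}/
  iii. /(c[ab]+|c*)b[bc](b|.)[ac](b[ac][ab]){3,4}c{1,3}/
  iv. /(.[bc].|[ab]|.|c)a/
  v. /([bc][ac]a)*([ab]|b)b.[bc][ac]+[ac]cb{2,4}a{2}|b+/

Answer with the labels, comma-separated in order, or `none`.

ii

i → no match — must start with 'bb'
ii → match
iii → no match — must end with 'c'
iv → no match
v → no match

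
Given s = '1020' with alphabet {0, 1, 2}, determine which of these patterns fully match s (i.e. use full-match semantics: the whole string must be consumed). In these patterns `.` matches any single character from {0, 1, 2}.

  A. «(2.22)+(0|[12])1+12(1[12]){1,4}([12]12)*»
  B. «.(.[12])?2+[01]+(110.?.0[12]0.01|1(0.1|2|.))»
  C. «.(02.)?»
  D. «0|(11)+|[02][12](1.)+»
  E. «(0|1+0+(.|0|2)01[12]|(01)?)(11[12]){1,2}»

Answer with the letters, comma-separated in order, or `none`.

C

A → no match — must start with '2'
B → no match
C → match
D → no match
E → no match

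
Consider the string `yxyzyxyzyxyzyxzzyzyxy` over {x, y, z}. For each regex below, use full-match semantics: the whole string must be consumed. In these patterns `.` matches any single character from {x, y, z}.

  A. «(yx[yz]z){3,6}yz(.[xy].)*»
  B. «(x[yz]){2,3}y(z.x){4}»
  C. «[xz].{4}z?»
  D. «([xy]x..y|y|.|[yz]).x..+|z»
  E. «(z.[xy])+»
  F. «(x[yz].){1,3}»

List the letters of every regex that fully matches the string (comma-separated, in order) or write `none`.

A

A → match
B → no match — must start with `x`
C → no match
D → no match
E → no match — must start with `z`
F → no match — must start with `x`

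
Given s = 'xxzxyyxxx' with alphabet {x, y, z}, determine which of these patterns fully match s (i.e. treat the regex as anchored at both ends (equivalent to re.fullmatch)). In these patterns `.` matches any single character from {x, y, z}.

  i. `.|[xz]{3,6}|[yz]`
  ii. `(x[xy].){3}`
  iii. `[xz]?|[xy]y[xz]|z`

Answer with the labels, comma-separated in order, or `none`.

ii

i → no match
ii → match
iii → no match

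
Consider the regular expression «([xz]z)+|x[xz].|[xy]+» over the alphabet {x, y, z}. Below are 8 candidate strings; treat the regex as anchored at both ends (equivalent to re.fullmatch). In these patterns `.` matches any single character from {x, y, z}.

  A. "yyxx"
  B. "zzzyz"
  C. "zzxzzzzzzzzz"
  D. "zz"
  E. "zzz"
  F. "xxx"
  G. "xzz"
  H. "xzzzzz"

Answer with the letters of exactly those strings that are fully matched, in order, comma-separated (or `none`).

A, C, D, F, G, H

A → match
B → no match
C → match
D → match
E → no match
F → match
G → match
H → match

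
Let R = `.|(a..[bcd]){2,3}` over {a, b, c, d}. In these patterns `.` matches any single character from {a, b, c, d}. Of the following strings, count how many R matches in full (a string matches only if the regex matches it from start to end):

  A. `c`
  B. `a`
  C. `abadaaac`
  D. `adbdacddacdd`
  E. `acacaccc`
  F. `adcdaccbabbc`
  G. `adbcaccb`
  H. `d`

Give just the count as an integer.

8

A → match
B → match
C → match
D → match
E → match
F → match
G → match
H → match
Total matched: 8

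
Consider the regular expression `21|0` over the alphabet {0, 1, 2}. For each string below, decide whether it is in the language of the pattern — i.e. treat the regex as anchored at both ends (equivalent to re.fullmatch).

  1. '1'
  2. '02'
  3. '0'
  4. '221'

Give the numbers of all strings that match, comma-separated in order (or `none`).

3

1 → no match
2 → no match
3 → match
4 → no match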